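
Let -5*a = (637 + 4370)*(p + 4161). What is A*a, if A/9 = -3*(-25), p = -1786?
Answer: -1605369375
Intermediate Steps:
A = 675 (A = 9*(-3*(-25)) = 9*75 = 675)
a = -2378325 (a = -(637 + 4370)*(-1786 + 4161)/5 = -5007*2375/5 = -1/5*11891625 = -2378325)
A*a = 675*(-2378325) = -1605369375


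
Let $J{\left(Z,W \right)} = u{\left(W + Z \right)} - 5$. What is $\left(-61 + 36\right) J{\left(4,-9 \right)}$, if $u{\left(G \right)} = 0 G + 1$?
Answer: $100$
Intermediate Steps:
$u{\left(G \right)} = 1$ ($u{\left(G \right)} = 0 + 1 = 1$)
$J{\left(Z,W \right)} = -4$ ($J{\left(Z,W \right)} = 1 - 5 = -4$)
$\left(-61 + 36\right) J{\left(4,-9 \right)} = \left(-61 + 36\right) \left(-4\right) = \left(-25\right) \left(-4\right) = 100$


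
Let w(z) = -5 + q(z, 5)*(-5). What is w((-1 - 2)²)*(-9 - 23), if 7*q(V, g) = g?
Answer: 1920/7 ≈ 274.29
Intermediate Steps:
q(V, g) = g/7
w(z) = -60/7 (w(z) = -5 + ((⅐)*5)*(-5) = -5 + (5/7)*(-5) = -5 - 25/7 = -60/7)
w((-1 - 2)²)*(-9 - 23) = -60*(-9 - 23)/7 = -60/7*(-32) = 1920/7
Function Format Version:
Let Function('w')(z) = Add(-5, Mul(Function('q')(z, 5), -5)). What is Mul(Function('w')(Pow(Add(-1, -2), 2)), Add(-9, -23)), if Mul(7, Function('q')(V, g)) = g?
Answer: Rational(1920, 7) ≈ 274.29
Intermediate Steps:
Function('q')(V, g) = Mul(Rational(1, 7), g)
Function('w')(z) = Rational(-60, 7) (Function('w')(z) = Add(-5, Mul(Mul(Rational(1, 7), 5), -5)) = Add(-5, Mul(Rational(5, 7), -5)) = Add(-5, Rational(-25, 7)) = Rational(-60, 7))
Mul(Function('w')(Pow(Add(-1, -2), 2)), Add(-9, -23)) = Mul(Rational(-60, 7), Add(-9, -23)) = Mul(Rational(-60, 7), -32) = Rational(1920, 7)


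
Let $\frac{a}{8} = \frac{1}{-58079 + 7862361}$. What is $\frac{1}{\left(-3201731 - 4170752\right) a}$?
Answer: $- \frac{3902141}{29489932} \approx -0.13232$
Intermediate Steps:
$a = \frac{4}{3902141}$ ($a = \frac{8}{-58079 + 7862361} = \frac{8}{7804282} = 8 \cdot \frac{1}{7804282} = \frac{4}{3902141} \approx 1.0251 \cdot 10^{-6}$)
$\frac{1}{\left(-3201731 - 4170752\right) a} = \frac{1}{\left(-3201731 - 4170752\right) \frac{4}{3902141}} = \frac{1}{-7372483} \cdot \frac{3902141}{4} = \left(- \frac{1}{7372483}\right) \frac{3902141}{4} = - \frac{3902141}{29489932}$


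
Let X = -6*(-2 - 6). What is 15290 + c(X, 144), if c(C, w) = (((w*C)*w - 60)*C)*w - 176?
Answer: 6879307530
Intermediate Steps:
X = 48 (X = -6*(-8) = 48)
c(C, w) = -176 + C*w*(-60 + C*w**2) (c(C, w) = (((C*w)*w - 60)*C)*w - 176 = ((C*w**2 - 60)*C)*w - 176 = ((-60 + C*w**2)*C)*w - 176 = (C*(-60 + C*w**2))*w - 176 = C*w*(-60 + C*w**2) - 176 = -176 + C*w*(-60 + C*w**2))
15290 + c(X, 144) = 15290 + (-176 + 48**2*144**3 - 60*48*144) = 15290 + (-176 + 2304*2985984 - 414720) = 15290 + (-176 + 6879707136 - 414720) = 15290 + 6879292240 = 6879307530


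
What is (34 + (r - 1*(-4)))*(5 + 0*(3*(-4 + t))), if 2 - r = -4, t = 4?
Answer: 220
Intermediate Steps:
r = 6 (r = 2 - 1*(-4) = 2 + 4 = 6)
(34 + (r - 1*(-4)))*(5 + 0*(3*(-4 + t))) = (34 + (6 - 1*(-4)))*(5 + 0*(3*(-4 + 4))) = (34 + (6 + 4))*(5 + 0*(3*0)) = (34 + 10)*(5 + 0*0) = 44*(5 + 0) = 44*5 = 220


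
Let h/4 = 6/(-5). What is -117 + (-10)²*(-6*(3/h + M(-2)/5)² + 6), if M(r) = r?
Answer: -1179/8 ≈ -147.38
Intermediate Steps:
h = -24/5 (h = 4*(6/(-5)) = 4*(6*(-⅕)) = 4*(-6/5) = -24/5 ≈ -4.8000)
-117 + (-10)²*(-6*(3/h + M(-2)/5)² + 6) = -117 + (-10)²*(-6*(3/(-24/5) - 2/5)² + 6) = -117 + 100*(-6*(3*(-5/24) - 2*⅕)² + 6) = -117 + 100*(-6*(-5/8 - ⅖)² + 6) = -117 + 100*(-6*(-41/40)² + 6) = -117 + 100*(-6*1681/1600 + 6) = -117 + 100*(-5043/800 + 6) = -117 + 100*(-243/800) = -117 - 243/8 = -1179/8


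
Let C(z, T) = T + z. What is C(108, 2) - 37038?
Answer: -36928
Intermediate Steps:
C(108, 2) - 37038 = (2 + 108) - 37038 = 110 - 37038 = -36928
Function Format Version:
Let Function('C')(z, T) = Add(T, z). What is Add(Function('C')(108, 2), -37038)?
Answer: -36928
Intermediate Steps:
Add(Function('C')(108, 2), -37038) = Add(Add(2, 108), -37038) = Add(110, -37038) = -36928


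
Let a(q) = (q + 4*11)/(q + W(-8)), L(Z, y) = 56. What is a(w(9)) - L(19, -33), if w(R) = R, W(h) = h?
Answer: -3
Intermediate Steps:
a(q) = (44 + q)/(-8 + q) (a(q) = (q + 4*11)/(q - 8) = (q + 44)/(-8 + q) = (44 + q)/(-8 + q))
a(w(9)) - L(19, -33) = (44 + 9)/(-8 + 9) - 1*56 = 53/1 - 56 = 1*53 - 56 = 53 - 56 = -3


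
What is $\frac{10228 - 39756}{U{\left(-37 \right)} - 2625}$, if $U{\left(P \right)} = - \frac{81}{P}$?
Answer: $\frac{273134}{24261} \approx 11.258$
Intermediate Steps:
$\frac{10228 - 39756}{U{\left(-37 \right)} - 2625} = \frac{10228 - 39756}{- \frac{81}{-37} - 2625} = - \frac{29528}{\left(-81\right) \left(- \frac{1}{37}\right) - 2625} = - \frac{29528}{\frac{81}{37} - 2625} = - \frac{29528}{- \frac{97044}{37}} = \left(-29528\right) \left(- \frac{37}{97044}\right) = \frac{273134}{24261}$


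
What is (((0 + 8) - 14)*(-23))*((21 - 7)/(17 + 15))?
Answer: 483/8 ≈ 60.375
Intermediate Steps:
(((0 + 8) - 14)*(-23))*((21 - 7)/(17 + 15)) = ((8 - 14)*(-23))*(14/32) = (-6*(-23))*(14*(1/32)) = 138*(7/16) = 483/8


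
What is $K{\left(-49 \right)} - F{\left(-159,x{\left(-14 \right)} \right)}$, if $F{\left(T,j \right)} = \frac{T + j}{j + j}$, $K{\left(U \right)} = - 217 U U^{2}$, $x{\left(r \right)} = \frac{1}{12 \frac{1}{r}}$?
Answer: $\frac{357416701}{14} \approx 2.553 \cdot 10^{7}$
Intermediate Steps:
$x{\left(r \right)} = \frac{r}{12}$
$K{\left(U \right)} = - 217 U^{3}$
$F{\left(T,j \right)} = \frac{T + j}{2 j}$
$K{\left(-49 \right)} - F{\left(-159,x{\left(-14 \right)} \right)} = - 217 \left(-49\right)^{3} - \frac{-159 + \frac{1}{12} \left(-14\right)}{2 \cdot \frac{1}{12} \left(-14\right)} = \left(-217\right) \left(-117649\right) - \frac{-159 - \frac{7}{6}}{2 \left(- \frac{7}{6}\right)} = 25529833 - \frac{1}{2} \left(- \frac{6}{7}\right) \left(- \frac{961}{6}\right) = 25529833 - \frac{961}{14} = \frac{357416701}{14}$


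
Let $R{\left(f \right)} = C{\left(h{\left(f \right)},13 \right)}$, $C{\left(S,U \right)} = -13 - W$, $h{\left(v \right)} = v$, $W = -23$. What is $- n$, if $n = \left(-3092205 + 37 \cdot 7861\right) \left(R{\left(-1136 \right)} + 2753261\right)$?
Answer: $7712870209308$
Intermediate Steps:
$C{\left(S,U \right)} = 10$ ($C{\left(S,U \right)} = -13 - -23 = -13 + 23 = 10$)
$R{\left(f \right)} = 10$
$n = -7712870209308$ ($n = \left(-3092205 + 37 \cdot 7861\right) \left(10 + 2753261\right) = \left(-3092205 + 290857\right) 2753271 = \left(-2801348\right) 2753271 = -7712870209308$)
$- n = \left(-1\right) \left(-7712870209308\right) = 7712870209308$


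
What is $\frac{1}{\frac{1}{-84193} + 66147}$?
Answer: $\frac{84193}{5569114370} \approx 1.5118 \cdot 10^{-5}$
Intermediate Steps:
$\frac{1}{\frac{1}{-84193} + 66147} = \frac{1}{- \frac{1}{84193} + 66147} = \frac{1}{\frac{5569114370}{84193}} = \frac{84193}{5569114370}$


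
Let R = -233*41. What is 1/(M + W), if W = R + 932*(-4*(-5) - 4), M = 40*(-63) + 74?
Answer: 1/2913 ≈ 0.00034329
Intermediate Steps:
R = -9553
M = -2446 (M = -2520 + 74 = -2446)
W = 5359 (W = -9553 + 932*(-4*(-5) - 4) = -9553 + 932*(20 - 4) = -9553 + 932*16 = -9553 + 14912 = 5359)
1/(M + W) = 1/(-2446 + 5359) = 1/2913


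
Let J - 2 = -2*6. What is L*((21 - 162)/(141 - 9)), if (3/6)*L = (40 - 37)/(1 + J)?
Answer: 47/66 ≈ 0.71212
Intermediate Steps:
J = -10 (J = 2 - 2*6 = 2 - 12 = -10)
L = -⅔ (L = 2*((40 - 37)/(1 - 10)) = 2*(3/(-9)) = 2*(3*(-⅑)) = 2*(-⅓) = -⅔ ≈ -0.66667)
L*((21 - 162)/(141 - 9)) = -2*(21 - 162)/(3*(141 - 9)) = -(-94)/132 = -⅔*(-47/44) = 47/66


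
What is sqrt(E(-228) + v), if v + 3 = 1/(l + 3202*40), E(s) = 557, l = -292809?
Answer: 27*sqrt(20621599865)/164729 ≈ 23.537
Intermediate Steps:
v = -494188/164729 (v = -3 + 1/(-292809 + 3202*40) = -3 + 1/(-292809 + 128080) = -3 + 1/(-164729) = -3 - 1/164729 = -494188/164729 ≈ -3.0000)
sqrt(E(-228) + v) = sqrt(557 - 494188/164729) = sqrt(91259865/164729) = 27*sqrt(20621599865)/164729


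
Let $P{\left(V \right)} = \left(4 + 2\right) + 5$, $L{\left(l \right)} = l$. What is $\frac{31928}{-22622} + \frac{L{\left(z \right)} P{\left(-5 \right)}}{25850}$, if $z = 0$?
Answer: $- \frac{15964}{11311} \approx -1.4114$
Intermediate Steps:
$P{\left(V \right)} = 11$ ($P{\left(V \right)} = 6 + 5 = 11$)
$\frac{31928}{-22622} + \frac{L{\left(z \right)} P{\left(-5 \right)}}{25850} = \frac{31928}{-22622} + \frac{0 \cdot 11}{25850} = 31928 \left(- \frac{1}{22622}\right) + 0 \cdot \frac{1}{25850} = - \frac{15964}{11311} + 0 = - \frac{15964}{11311}$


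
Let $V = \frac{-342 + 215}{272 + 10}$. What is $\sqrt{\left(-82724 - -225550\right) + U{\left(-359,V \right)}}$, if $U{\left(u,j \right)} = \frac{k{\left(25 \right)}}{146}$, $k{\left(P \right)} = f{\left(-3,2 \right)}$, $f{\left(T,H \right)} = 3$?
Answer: $\frac{\sqrt{3044479454}}{146} \approx 377.92$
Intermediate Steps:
$V = - \frac{127}{282} \approx -0.45035$
$k{\left(P \right)} = 3$
$U{\left(u,j \right)} = \frac{3}{146}$
$\sqrt{\left(-82724 - -225550\right) + U{\left(-359,V \right)}} = \sqrt{\left(-82724 - -225550\right) + \frac{3}{146}} = \sqrt{\left(-82724 + 225550\right) + \frac{3}{146}} = \sqrt{142826 + \frac{3}{146}} = \sqrt{\frac{20852599}{146}} = \frac{\sqrt{3044479454}}{146}$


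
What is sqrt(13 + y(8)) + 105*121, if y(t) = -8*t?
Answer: 12705 + I*sqrt(51) ≈ 12705.0 + 7.1414*I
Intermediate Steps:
sqrt(13 + y(8)) + 105*121 = sqrt(13 - 8*8) + 105*121 = sqrt(13 - 64) + 12705 = sqrt(-51) + 12705 = I*sqrt(51) + 12705 = 12705 + I*sqrt(51)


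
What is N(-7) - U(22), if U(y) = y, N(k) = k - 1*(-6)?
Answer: -23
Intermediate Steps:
N(k) = 6 + k (N(k) = k + 6 = 6 + k)
N(-7) - U(22) = (6 - 7) - 1*22 = -1 - 22 = -23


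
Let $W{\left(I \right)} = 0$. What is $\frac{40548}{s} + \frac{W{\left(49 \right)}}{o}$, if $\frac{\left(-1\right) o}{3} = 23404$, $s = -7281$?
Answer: $- \frac{13516}{2427} \approx -5.569$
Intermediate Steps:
$o = -70212$ ($o = \left(-3\right) 23404 = -70212$)
$\frac{40548}{s} + \frac{W{\left(49 \right)}}{o} = \frac{40548}{-7281} + \frac{0}{-70212} = 40548 \left(- \frac{1}{7281}\right) + 0 \left(- \frac{1}{70212}\right) = - \frac{13516}{2427} + 0 = - \frac{13516}{2427}$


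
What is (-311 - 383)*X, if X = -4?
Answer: 2776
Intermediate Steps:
(-311 - 383)*X = (-311 - 383)*(-4) = -694*(-4) = 2776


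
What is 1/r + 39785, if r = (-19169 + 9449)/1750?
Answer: 38670845/972 ≈ 39785.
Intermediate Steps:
r = -972/175 (r = -9720*1/1750 = -972/175 ≈ -5.5543)
1/r + 39785 = 1/(-972/175) + 39785 = -175/972 + 39785 = 38670845/972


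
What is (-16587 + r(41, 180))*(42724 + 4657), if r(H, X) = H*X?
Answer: -436236867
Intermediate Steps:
(-16587 + r(41, 180))*(42724 + 4657) = (-16587 + 41*180)*(42724 + 4657) = (-16587 + 7380)*47381 = -9207*47381 = -436236867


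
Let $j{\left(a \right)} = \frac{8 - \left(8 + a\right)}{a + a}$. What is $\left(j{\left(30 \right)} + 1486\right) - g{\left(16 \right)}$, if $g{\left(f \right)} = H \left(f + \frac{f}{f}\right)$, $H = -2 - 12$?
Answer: $\frac{3447}{2} \approx 1723.5$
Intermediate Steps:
$j{\left(a \right)} = - \frac{1}{2}$ ($j{\left(a \right)} = \frac{\left(-1\right) a}{2 a} = - a \frac{1}{2 a} = - \frac{1}{2}$)
$H = -14$ ($H = -2 - 12 = -14$)
$g{\left(f \right)} = -14 - 14 f$ ($g{\left(f \right)} = - 14 \left(f + \frac{f}{f}\right) = - 14 \left(f + 1\right) = - 14 \left(1 + f\right) = -14 - 14 f$)
$\left(j{\left(30 \right)} + 1486\right) - g{\left(16 \right)} = \left(- \frac{1}{2} + 1486\right) - \left(-14 - 224\right) = \frac{2971}{2} - \left(-14 - 224\right) = \frac{2971}{2} - -238 = \frac{2971}{2} + 238 = \frac{3447}{2}$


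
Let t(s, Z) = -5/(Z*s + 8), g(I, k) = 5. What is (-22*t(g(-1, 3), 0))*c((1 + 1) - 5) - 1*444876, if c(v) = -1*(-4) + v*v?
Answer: -1778789/4 ≈ -4.4470e+5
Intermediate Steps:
c(v) = 4 + v²
t(s, Z) = -5/(8 + Z*s)
(-22*t(g(-1, 3), 0))*c((1 + 1) - 5) - 1*444876 = (-(-110)/(8 + 0*5))*(4 + ((1 + 1) - 5)²) - 1*444876 = (-(-110)/(8 + 0))*(4 + (2 - 5)²) - 444876 = (-(-110)/8)*(4 + (-3)²) - 444876 = (-(-110)/8)*(4 + 9) - 444876 = -22*(-5/8)*13 - 444876 = (55/4)*13 - 444876 = 715/4 - 444876 = -1778789/4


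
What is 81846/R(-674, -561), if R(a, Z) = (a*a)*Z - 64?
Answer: -40923/127424450 ≈ -0.00032115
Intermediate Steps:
R(a, Z) = -64 + Z*a**2 (R(a, Z) = a**2*Z - 64 = Z*a**2 - 64 = -64 + Z*a**2)
81846/R(-674, -561) = 81846/(-64 - 561*(-674)**2) = 81846/(-64 - 561*454276) = 81846/(-64 - 254848836) = 81846/(-254848900) = 81846*(-1/254848900) = -40923/127424450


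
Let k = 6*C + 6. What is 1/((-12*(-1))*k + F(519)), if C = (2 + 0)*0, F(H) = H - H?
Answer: 1/72 ≈ 0.013889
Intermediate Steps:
F(H) = 0
C = 0 (C = 2*0 = 0)
k = 6 (k = 6*0 + 6 = 0 + 6 = 6)
1/((-12*(-1))*k + F(519)) = 1/(-12*(-1)*6 + 0) = 1/(12*6 + 0) = 1/(72 + 0) = 1/72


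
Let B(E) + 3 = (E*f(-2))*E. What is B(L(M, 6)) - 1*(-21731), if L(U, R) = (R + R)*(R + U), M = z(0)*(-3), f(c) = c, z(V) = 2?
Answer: 21728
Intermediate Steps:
M = -6 (M = 2*(-3) = -6)
L(U, R) = 2*R*(R + U) (L(U, R) = (2*R)*(R + U) = 2*R*(R + U))
B(E) = -3 - 2*E**2 (B(E) = -3 + (E*(-2))*E = -3 + (-2*E)*E = -3 - 2*E**2)
B(L(M, 6)) - 1*(-21731) = (-3 - 2*144*(6 - 6)**2) - 1*(-21731) = (-3 - 2*(2*6*0)**2) + 21731 = (-3 - 2*0**2) + 21731 = (-3 - 2*0) + 21731 = (-3 + 0) + 21731 = -3 + 21731 = 21728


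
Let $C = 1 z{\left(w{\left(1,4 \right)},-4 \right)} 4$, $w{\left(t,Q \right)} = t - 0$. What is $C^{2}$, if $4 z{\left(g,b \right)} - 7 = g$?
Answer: $64$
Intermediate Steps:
$w{\left(t,Q \right)} = t$ ($w{\left(t,Q \right)} = t + 0 = t$)
$z{\left(g,b \right)} = \frac{7}{4} + \frac{g}{4}$
$C = 8$ ($C = 1 \left(\frac{7}{4} + \frac{1}{4} \cdot 1\right) 4 = 1 \left(\frac{7}{4} + \frac{1}{4}\right) 4 = 1 \cdot 2 \cdot 4 = 2 \cdot 4 = 8$)
$C^{2} = 8^{2} = 64$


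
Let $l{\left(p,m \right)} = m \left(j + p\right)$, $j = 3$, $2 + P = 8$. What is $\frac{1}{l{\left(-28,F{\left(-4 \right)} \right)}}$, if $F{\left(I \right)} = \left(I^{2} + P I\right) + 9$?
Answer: $- \frac{1}{25} \approx -0.04$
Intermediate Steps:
$P = 6$ ($P = -2 + 8 = 6$)
$F{\left(I \right)} = 9 + I^{2} + 6 I$ ($F{\left(I \right)} = \left(I^{2} + 6 I\right) + 9 = 9 + I^{2} + 6 I$)
$l{\left(p,m \right)} = m \left(3 + p\right)$
$\frac{1}{l{\left(-28,F{\left(-4 \right)} \right)}} = \frac{1}{\left(9 + \left(-4\right)^{2} + 6 \left(-4\right)\right) \left(3 - 28\right)} = \frac{1}{\left(9 + 16 - 24\right) \left(-25\right)} = \frac{1}{1 \left(-25\right)} = \frac{1}{-25} = - \frac{1}{25}$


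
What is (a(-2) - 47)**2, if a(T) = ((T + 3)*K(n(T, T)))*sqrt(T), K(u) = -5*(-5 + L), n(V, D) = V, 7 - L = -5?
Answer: -241 + 3290*I*sqrt(2) ≈ -241.0 + 4652.8*I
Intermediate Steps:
L = 12 (L = 7 - 1*(-5) = 7 + 5 = 12)
K(u) = -35 (K(u) = -5*(-5 + 12) = -5*7 = -35)
a(T) = sqrt(T)*(-105 - 35*T) (a(T) = ((T + 3)*(-35))*sqrt(T) = ((3 + T)*(-35))*sqrt(T) = (-105 - 35*T)*sqrt(T) = sqrt(T)*(-105 - 35*T))
(a(-2) - 47)**2 = (35*sqrt(-2)*(-3 - 1*(-2)) - 47)**2 = (35*(I*sqrt(2))*(-3 + 2) - 47)**2 = (35*(I*sqrt(2))*(-1) - 47)**2 = (-35*I*sqrt(2) - 47)**2 = (-47 - 35*I*sqrt(2))**2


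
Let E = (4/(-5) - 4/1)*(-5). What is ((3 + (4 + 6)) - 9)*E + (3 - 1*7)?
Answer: 92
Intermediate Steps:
E = 24 (E = (4*(-1/5) - 4*1)*(-5) = (-4/5 - 4)*(-5) = -24/5*(-5) = 24)
((3 + (4 + 6)) - 9)*E + (3 - 1*7) = ((3 + (4 + 6)) - 9)*24 + (3 - 1*7) = ((3 + 10) - 9)*24 + (3 - 7) = (13 - 9)*24 - 4 = 4*24 - 4 = 96 - 4 = 92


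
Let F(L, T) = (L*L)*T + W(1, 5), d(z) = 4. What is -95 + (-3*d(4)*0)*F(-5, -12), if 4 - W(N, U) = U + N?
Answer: -95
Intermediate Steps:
W(N, U) = 4 - N - U (W(N, U) = 4 - (U + N) = 4 - (N + U) = 4 + (-N - U) = 4 - N - U)
F(L, T) = -2 + T*L**2 (F(L, T) = (L*L)*T + (4 - 1*1 - 1*5) = L**2*T + (4 - 1 - 5) = T*L**2 - 2 = -2 + T*L**2)
-95 + (-3*d(4)*0)*F(-5, -12) = -95 + (-3*4*0)*(-2 - 12*(-5)**2) = -95 + (-12*0)*(-2 - 12*25) = -95 + 0*(-2 - 300) = -95 + 0*(-302) = -95 + 0 = -95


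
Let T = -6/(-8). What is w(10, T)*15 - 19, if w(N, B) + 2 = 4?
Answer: 11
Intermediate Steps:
T = ¾ (T = -6*(-⅛) = ¾ ≈ 0.75000)
w(N, B) = 2 (w(N, B) = -2 + 4 = 2)
w(10, T)*15 - 19 = 2*15 - 19 = 30 - 19 = 11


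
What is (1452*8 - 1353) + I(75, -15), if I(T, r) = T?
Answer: 10338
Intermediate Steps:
(1452*8 - 1353) + I(75, -15) = (1452*8 - 1353) + 75 = (11616 - 1353) + 75 = 10263 + 75 = 10338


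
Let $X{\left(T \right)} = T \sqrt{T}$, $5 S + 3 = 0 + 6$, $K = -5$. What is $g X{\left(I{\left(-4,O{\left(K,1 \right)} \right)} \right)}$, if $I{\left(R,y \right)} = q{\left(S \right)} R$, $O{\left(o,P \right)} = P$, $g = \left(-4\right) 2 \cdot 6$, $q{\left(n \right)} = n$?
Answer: $\frac{1152 i \sqrt{15}}{25} \approx 178.47 i$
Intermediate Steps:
$S = \frac{3}{5}$ ($S = - \frac{3}{5} + \frac{0 + 6}{5} = - \frac{3}{5} + \frac{1}{5} \cdot 6 = - \frac{3}{5} + \frac{6}{5} = \frac{3}{5} \approx 0.6$)
$g = -48$ ($g = \left(-8\right) 6 = -48$)
$I{\left(R,y \right)} = \frac{3 R}{5}$
$X{\left(T \right)} = T^{\frac{3}{2}}$
$g X{\left(I{\left(-4,O{\left(K,1 \right)} \right)} \right)} = - 48 \left(\frac{3}{5} \left(-4\right)\right)^{\frac{3}{2}} = - 48 \left(- \frac{12}{5}\right)^{\frac{3}{2}} = - 48 \left(- \frac{24 i \sqrt{15}}{25}\right) = \frac{1152 i \sqrt{15}}{25}$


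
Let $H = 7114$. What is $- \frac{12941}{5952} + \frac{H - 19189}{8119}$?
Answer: $- \frac{7692973}{2101056} \approx -3.6615$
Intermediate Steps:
$- \frac{12941}{5952} + \frac{H - 19189}{8119} = - \frac{12941}{5952} + \frac{7114 - 19189}{8119} = \left(-12941\right) \frac{1}{5952} + \left(7114 - 19189\right) \frac{1}{8119} = - \frac{12941}{5952} - \frac{525}{353} = - \frac{7692973}{2101056}$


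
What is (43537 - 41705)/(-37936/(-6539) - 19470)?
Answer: -5989724/63638197 ≈ -0.094121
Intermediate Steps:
(43537 - 41705)/(-37936/(-6539) - 19470) = 1832/(-37936*(-1/6539) - 19470) = 1832/(37936/6539 - 19470) = 1832/(-127276394/6539) = 1832*(-6539/127276394) = -5989724/63638197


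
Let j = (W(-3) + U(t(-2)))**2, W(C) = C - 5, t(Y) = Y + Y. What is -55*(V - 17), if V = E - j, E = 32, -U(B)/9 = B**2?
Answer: 1269895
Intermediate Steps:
t(Y) = 2*Y
U(B) = -9*B**2
W(C) = -5 + C
j = 23104 (j = ((-5 - 3) - 9*(2*(-2))**2)**2 = (-8 - 9*(-4)**2)**2 = (-8 - 9*16)**2 = (-8 - 144)**2 = (-152)**2 = 23104)
V = -23072 (V = 32 - 1*23104 = 32 - 23104 = -23072)
-55*(V - 17) = -55*(-23072 - 17) = -55*(-23089) = 1269895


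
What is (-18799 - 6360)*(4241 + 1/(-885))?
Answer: -94428872156/885 ≈ -1.0670e+8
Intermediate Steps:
(-18799 - 6360)*(4241 + 1/(-885)) = -25159*(4241 - 1/885) = -25159*3753284/885 = -94428872156/885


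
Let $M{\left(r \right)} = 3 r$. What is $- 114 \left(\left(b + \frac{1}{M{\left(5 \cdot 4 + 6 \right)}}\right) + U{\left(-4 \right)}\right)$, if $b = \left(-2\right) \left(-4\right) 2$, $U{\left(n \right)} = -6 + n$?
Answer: $- \frac{8911}{13} \approx -685.46$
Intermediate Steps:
$b = 16$ ($b = 8 \cdot 2 = 16$)
$- 114 \left(\left(b + \frac{1}{M{\left(5 \cdot 4 + 6 \right)}}\right) + U{\left(-4 \right)}\right) = - 114 \left(\left(16 + \frac{1}{3 \left(5 \cdot 4 + 6\right)}\right) - 10\right) = - 114 \left(\left(16 + \frac{1}{3 \left(20 + 6\right)}\right) - 10\right) = - 114 \left(\left(16 + \frac{1}{3 \cdot 26}\right) - 10\right) = - 114 \left(\left(16 + \frac{1}{78}\right) - 10\right) = - 114 \left(\frac{1249}{78} - 10\right) = \left(-114\right) \frac{469}{78} = - \frac{8911}{13}$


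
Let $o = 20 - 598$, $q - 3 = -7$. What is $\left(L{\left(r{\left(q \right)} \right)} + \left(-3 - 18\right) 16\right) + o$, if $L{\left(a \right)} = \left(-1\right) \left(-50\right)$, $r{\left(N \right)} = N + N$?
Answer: $-864$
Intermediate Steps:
$q = -4$ ($q = 3 - 7 = -4$)
$o = -578$ ($o = 20 - 598 = -578$)
$r{\left(N \right)} = 2 N$
$L{\left(a \right)} = 50$
$\left(L{\left(r{\left(q \right)} \right)} + \left(-3 - 18\right) 16\right) + o = \left(50 + \left(-3 - 18\right) 16\right) - 578 = \left(50 - 336\right) - 578 = -286 - 578 = -864$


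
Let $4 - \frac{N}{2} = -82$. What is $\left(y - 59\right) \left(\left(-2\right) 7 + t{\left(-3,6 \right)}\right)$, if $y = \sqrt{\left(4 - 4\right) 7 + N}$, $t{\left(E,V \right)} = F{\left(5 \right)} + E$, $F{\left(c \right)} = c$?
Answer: $708 - 24 \sqrt{43} \approx 550.62$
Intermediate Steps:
$N = 172$ ($N = 8 - -164 = 8 + 164 = 172$)
$t{\left(E,V \right)} = 5 + E$
$y = 2 \sqrt{43}$ ($y = \sqrt{\left(4 - 4\right) 7 + 172} = \sqrt{0 \cdot 7 + 172} = \sqrt{0 + 172} = \sqrt{172} = 2 \sqrt{43} \approx 13.115$)
$\left(y - 59\right) \left(\left(-2\right) 7 + t{\left(-3,6 \right)}\right) = \left(2 \sqrt{43} - 59\right) \left(\left(-2\right) 7 + \left(5 - 3\right)\right) = \left(-59 + 2 \sqrt{43}\right) \left(-14 + 2\right) = \left(-59 + 2 \sqrt{43}\right) \left(-12\right) = 708 - 24 \sqrt{43}$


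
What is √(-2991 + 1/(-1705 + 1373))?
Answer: I*√82420079/166 ≈ 54.69*I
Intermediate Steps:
√(-2991 + 1/(-1705 + 1373)) = √(-2991 + 1/(-332)) = √(-2991 - 1/332) = √(-993013/332) = I*√82420079/166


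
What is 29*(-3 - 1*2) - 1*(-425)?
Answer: 280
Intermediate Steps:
29*(-3 - 1*2) - 1*(-425) = 29*(-3 - 2) + 425 = 29*(-5) + 425 = -145 + 425 = 280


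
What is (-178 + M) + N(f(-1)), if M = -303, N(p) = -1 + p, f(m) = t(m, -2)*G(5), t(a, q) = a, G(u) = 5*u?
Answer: -507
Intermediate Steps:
f(m) = 25*m (f(m) = m*(5*5) = m*25 = 25*m)
(-178 + M) + N(f(-1)) = (-178 - 303) + (-1 + 25*(-1)) = -481 + (-1 - 25) = -481 - 26 = -507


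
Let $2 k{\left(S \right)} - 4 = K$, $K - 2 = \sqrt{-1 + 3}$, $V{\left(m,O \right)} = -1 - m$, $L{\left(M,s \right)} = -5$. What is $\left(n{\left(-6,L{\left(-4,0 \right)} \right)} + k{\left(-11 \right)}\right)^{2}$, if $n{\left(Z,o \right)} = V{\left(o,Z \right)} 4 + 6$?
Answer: $\frac{\left(50 + \sqrt{2}\right)^{2}}{4} \approx 660.86$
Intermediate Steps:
$K = 2 + \sqrt{2}$ ($K = 2 + \sqrt{-1 + 3} = 2 + \sqrt{2} \approx 3.4142$)
$n{\left(Z,o \right)} = 2 - 4 o$ ($n{\left(Z,o \right)} = \left(-1 - o\right) 4 + 6 = \left(-4 - 4 o\right) + 6 = 2 - 4 o$)
$k{\left(S \right)} = 3 + \frac{\sqrt{2}}{2}$ ($k{\left(S \right)} = 2 + \frac{2 + \sqrt{2}}{2} = 2 + \left(1 + \frac{\sqrt{2}}{2}\right) = 3 + \frac{\sqrt{2}}{2}$)
$\left(n{\left(-6,L{\left(-4,0 \right)} \right)} + k{\left(-11 \right)}\right)^{2} = \left(\left(2 - -20\right) + \left(3 + \frac{\sqrt{2}}{2}\right)\right)^{2} = \left(\left(2 + 20\right) + \left(3 + \frac{\sqrt{2}}{2}\right)\right)^{2} = \left(22 + \left(3 + \frac{\sqrt{2}}{2}\right)\right)^{2} = \left(25 + \frac{\sqrt{2}}{2}\right)^{2}$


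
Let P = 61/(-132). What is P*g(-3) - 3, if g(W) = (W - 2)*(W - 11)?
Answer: -2333/66 ≈ -35.349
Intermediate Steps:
P = -61/132 (P = 61*(-1/132) = -61/132 ≈ -0.46212)
g(W) = (-11 + W)*(-2 + W) (g(W) = (-2 + W)*(-11 + W) = (-11 + W)*(-2 + W))
P*g(-3) - 3 = -61*(22 + (-3)**2 - 13*(-3))/132 - 3 = -61*(22 + 9 + 39)/132 - 3 = -61/132*70 - 3 = -2135/66 - 3 = -2333/66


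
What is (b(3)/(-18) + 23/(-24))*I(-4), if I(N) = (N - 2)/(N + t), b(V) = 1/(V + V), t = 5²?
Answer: 209/756 ≈ 0.27645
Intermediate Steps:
t = 25
b(V) = 1/(2*V)
I(N) = (-2 + N)/(25 + N) (I(N) = (N - 2)/(N + 25) = (-2 + N)/(25 + N))
(b(3)/(-18) + 23/(-24))*I(-4) = (((½)/3)/(-18) + 23/(-24))*((-2 - 4)/(25 - 4)) = (((½)*(⅓))*(-1/18) + 23*(-1/24))*(-6/21) = ((⅙)*(-1/18) - 23/24)*((1/21)*(-6)) = (-1/108 - 23/24)*(-2/7) = -209/216*(-2/7) = 209/756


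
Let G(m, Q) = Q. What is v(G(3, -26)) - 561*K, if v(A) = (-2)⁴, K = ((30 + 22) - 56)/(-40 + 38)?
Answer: -1106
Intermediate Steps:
K = 2 (K = (52 - 56)/(-2) = -4*(-½) = 2)
v(A) = 16
v(G(3, -26)) - 561*K = 16 - 561*2 = 16 - 1122 = -1106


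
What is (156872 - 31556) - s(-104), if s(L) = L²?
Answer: 114500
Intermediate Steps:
(156872 - 31556) - s(-104) = (156872 - 31556) - 1*(-104)² = 125316 - 1*10816 = 125316 - 10816 = 114500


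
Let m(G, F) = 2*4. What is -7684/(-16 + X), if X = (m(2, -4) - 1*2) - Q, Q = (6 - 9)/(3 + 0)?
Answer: 7684/9 ≈ 853.78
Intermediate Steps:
m(G, F) = 8
Q = -1 (Q = -3/3 = -3*⅓ = -1)
X = 7 (X = (8 - 1*2) - 1*(-1) = (8 - 2) + 1 = 6 + 1 = 7)
-7684/(-16 + X) = -7684/(-16 + 7) = -7684/(-9) = -⅑*(-7684) = 7684/9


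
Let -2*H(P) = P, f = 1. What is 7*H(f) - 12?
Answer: -31/2 ≈ -15.500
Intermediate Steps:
H(P) = -P/2
7*H(f) - 12 = 7*(-1/2*1) - 12 = 7*(-1/2) - 12 = -7/2 - 12 = -31/2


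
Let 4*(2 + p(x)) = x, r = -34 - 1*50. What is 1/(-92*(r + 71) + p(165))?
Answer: 4/4941 ≈ 0.00080955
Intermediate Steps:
r = -84 (r = -34 - 50 = -84)
p(x) = -2 + x/4
1/(-92*(r + 71) + p(165)) = 1/(-92*(-84 + 71) + (-2 + (¼)*165)) = 1/(-92*(-13) + (-2 + 165/4)) = 1/(1196 + 157/4) = 1/(4941/4) = 4/4941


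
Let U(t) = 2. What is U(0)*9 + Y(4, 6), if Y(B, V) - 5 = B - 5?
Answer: 22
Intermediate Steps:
Y(B, V) = B (Y(B, V) = 5 + (B - 5) = 5 + (-5 + B) = B)
U(0)*9 + Y(4, 6) = 2*9 + 4 = 18 + 4 = 22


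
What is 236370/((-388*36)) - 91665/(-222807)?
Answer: -2854695215/172898232 ≈ -16.511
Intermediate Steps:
236370/((-388*36)) - 91665/(-222807) = 236370/(-13968) - 91665*(-1/222807) = 236370*(-1/13968) + 30555/74269 = -39395/2328 + 30555/74269 = -2854695215/172898232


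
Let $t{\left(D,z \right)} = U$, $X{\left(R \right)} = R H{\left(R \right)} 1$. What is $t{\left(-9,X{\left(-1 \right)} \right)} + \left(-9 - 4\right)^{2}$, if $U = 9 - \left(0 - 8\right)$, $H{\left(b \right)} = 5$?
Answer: $186$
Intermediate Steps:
$X{\left(R \right)} = 5 R$ ($X{\left(R \right)} = R 5 \cdot 1 = 5 R 1 = 5 R$)
$U = 17$ ($U = 9 - \left(0 - 8\right) = 9 - -8 = 9 + 8 = 17$)
$t{\left(D,z \right)} = 17$
$t{\left(-9,X{\left(-1 \right)} \right)} + \left(-9 - 4\right)^{2} = 17 + \left(-9 - 4\right)^{2} = 17 + \left(-13\right)^{2} = 17 + 169 = 186$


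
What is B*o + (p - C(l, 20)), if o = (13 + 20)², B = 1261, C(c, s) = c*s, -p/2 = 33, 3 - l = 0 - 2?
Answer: 1373063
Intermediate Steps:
l = 5 (l = 3 - (0 - 2) = 3 - 1*(-2) = 3 + 2 = 5)
p = -66 (p = -2*33 = -66)
o = 1089 (o = 33² = 1089)
B*o + (p - C(l, 20)) = 1261*1089 + (-66 - 5*20) = 1373229 + (-66 - 1*100) = 1373229 + (-66 - 100) = 1373229 - 166 = 1373063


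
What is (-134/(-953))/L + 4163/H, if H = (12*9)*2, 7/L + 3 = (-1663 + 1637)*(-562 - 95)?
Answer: 522105949/1440936 ≈ 362.34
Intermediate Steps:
L = 7/17079 (L = 7/(-3 + (-1663 + 1637)*(-562 - 95)) = 7/(-3 - 26*(-657)) = 7/(-3 + 17082) = 7/17079 ≈ 0.00040986)
H = 216 (H = 108*2 = 216)
(-134/(-953))/L + 4163/H = (-134/(-953))/(7/17079) + 4163/216 = -134*(-1/953)*(17079/7) + 4163*(1/216) = (134/953)*(17079/7) + 4163/216 = 2288586/6671 + 4163/216 = 522105949/1440936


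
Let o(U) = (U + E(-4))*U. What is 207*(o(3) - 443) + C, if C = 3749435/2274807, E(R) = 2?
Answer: -201535051537/2274807 ≈ -88594.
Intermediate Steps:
o(U) = U*(2 + U) (o(U) = (U + 2)*U = (2 + U)*U = U*(2 + U))
C = 3749435/2274807 (C = 3749435*(1/2274807) = 3749435/2274807 ≈ 1.6482)
207*(o(3) - 443) + C = 207*(3*(2 + 3) - 443) + 3749435/2274807 = 207*(3*5 - 443) + 3749435/2274807 = 207*(15 - 443) + 3749435/2274807 = 207*(-428) + 3749435/2274807 = -88596 + 3749435/2274807 = -201535051537/2274807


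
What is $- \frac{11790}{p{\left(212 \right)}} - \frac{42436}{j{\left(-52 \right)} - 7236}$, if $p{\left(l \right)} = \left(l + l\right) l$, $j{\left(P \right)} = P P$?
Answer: $\frac{4564387}{494384} \approx 9.2325$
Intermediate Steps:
$j{\left(P \right)} = P^{2}$
$p{\left(l \right)} = 2 l^{2}$ ($p{\left(l \right)} = 2 l l = 2 l^{2}$)
$- \frac{11790}{p{\left(212 \right)}} - \frac{42436}{j{\left(-52 \right)} - 7236} = - \frac{11790}{2 \cdot 212^{2}} - \frac{42436}{\left(-52\right)^{2} - 7236} = - \frac{11790}{2 \cdot 44944} - \frac{42436}{2704 - 7236} = - \frac{11790}{89888} - \frac{42436}{-4532} = \left(-11790\right) \frac{1}{89888} - - \frac{103}{11} = - \frac{5895}{44944} + \frac{103}{11} = \frac{4564387}{494384}$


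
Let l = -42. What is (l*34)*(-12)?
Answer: 17136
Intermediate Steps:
(l*34)*(-12) = -42*34*(-12) = -1428*(-12) = 17136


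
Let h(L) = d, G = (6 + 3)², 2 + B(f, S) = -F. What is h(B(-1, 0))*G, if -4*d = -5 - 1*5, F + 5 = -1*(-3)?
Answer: 405/2 ≈ 202.50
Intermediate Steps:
F = -2 (F = -5 - 1*(-3) = -5 + 3 = -2)
B(f, S) = 0 (B(f, S) = -2 - 1*(-2) = -2 + 2 = 0)
G = 81 (G = 9² = 81)
d = 5/2 (d = -(-5 - 1*5)/4 = -(-5 - 5)/4 = -¼*(-10) = 5/2 ≈ 2.5000)
h(L) = 5/2
h(B(-1, 0))*G = (5/2)*81 = 405/2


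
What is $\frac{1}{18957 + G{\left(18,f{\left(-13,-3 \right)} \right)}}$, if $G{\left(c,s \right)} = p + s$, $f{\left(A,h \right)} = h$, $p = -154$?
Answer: $\frac{1}{18800} \approx 5.3191 \cdot 10^{-5}$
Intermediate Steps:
$G{\left(c,s \right)} = -154 + s$
$\frac{1}{18957 + G{\left(18,f{\left(-13,-3 \right)} \right)}} = \frac{1}{18957 - 157} = \frac{1}{18800}$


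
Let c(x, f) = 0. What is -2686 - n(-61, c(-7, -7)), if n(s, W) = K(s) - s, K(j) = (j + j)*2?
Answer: -2503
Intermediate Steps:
K(j) = 4*j (K(j) = (2*j)*2 = 4*j)
n(s, W) = 3*s (n(s, W) = 4*s - s = 3*s)
-2686 - n(-61, c(-7, -7)) = -2686 - 3*(-61) = -2686 - 1*(-183) = -2686 + 183 = -2503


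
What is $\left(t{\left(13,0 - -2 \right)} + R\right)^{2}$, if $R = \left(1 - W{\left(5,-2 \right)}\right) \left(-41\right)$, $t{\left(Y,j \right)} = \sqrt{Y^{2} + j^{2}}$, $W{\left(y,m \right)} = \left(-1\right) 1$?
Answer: $\left(82 - \sqrt{173}\right)^{2} \approx 4739.9$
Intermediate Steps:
$W{\left(y,m \right)} = -1$
$R = -82$ ($R = \left(1 - -1\right) \left(-41\right) = \left(1 + 1\right) \left(-41\right) = 2 \left(-41\right) = -82$)
$\left(t{\left(13,0 - -2 \right)} + R\right)^{2} = \left(\sqrt{13^{2} + \left(0 - -2\right)^{2}} - 82\right)^{2} = \left(\sqrt{169 + \left(0 + 2\right)^{2}} - 82\right)^{2} = \left(\sqrt{169 + 2^{2}} - 82\right)^{2} = \left(\sqrt{169 + 4} - 82\right)^{2} = \left(\sqrt{173} - 82\right)^{2} = \left(-82 + \sqrt{173}\right)^{2}$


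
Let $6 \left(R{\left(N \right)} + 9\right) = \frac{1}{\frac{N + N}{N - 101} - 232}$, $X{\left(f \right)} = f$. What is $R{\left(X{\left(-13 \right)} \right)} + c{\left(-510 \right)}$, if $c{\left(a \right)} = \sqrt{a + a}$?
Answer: $- \frac{237817}{26422} + 2 i \sqrt{255} \approx -9.0007 + 31.937 i$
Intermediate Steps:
$c{\left(a \right)} = \sqrt{2} \sqrt{a}$ ($c{\left(a \right)} = \sqrt{2 a} = \sqrt{2} \sqrt{a}$)
$R{\left(N \right)} = -9 + \frac{1}{6 \left(-232 + \frac{2 N}{-101 + N}\right)}$ ($R{\left(N \right)} = -9 + \frac{1}{6 \left(\frac{N + N}{N - 101} - 232\right)} = -9 + \frac{1}{6 \left(\frac{2 N}{-101 + N} - 232\right)} = -9 + \frac{1}{6 \left(-232 + \frac{2 N}{-101 + N}\right)}$)
$R{\left(X{\left(-13 \right)} \right)} + c{\left(-510 \right)} = \frac{1265429 - -161473}{12 \left(-11716 + 115 \left(-13\right)\right)} + \sqrt{2} \sqrt{-510} = \frac{1265429 + 161473}{12 \left(-11716 - 1495\right)} + \sqrt{2} i \sqrt{510} = \frac{1}{12} \frac{1}{-13211} \cdot 1426902 + 2 i \sqrt{255} = \frac{1}{12} \left(- \frac{1}{13211}\right) 1426902 + 2 i \sqrt{255} = - \frac{237817}{26422} + 2 i \sqrt{255}$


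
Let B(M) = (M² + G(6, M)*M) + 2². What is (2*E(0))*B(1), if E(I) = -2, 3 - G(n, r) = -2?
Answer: -40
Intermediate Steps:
G(n, r) = 5 (G(n, r) = 3 - 1*(-2) = 3 + 2 = 5)
B(M) = 4 + M² + 5*M (B(M) = (M² + 5*M) + 2² = (M² + 5*M) + 4 = 4 + M² + 5*M)
(2*E(0))*B(1) = (2*(-2))*(4 + 1² + 5*1) = -4*(4 + 1 + 5) = -4*10 = -40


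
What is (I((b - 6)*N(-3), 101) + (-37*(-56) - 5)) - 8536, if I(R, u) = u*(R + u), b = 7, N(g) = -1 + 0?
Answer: 3631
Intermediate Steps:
N(g) = -1
(I((b - 6)*N(-3), 101) + (-37*(-56) - 5)) - 8536 = (101*((7 - 6)*(-1) + 101) + (-37*(-56) - 5)) - 8536 = (101*(1*(-1) + 101) + (2072 - 5)) - 8536 = (101*(-1 + 101) + 2067) - 8536 = (101*100 + 2067) - 8536 = (10100 + 2067) - 8536 = 12167 - 8536 = 3631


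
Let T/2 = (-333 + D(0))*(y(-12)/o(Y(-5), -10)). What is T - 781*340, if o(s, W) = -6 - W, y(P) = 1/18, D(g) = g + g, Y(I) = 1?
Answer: -1062197/4 ≈ -2.6555e+5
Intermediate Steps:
D(g) = 2*g
y(P) = 1/18
T = -37/4 (T = 2*((-333 + 2*0)*(1/(18*(-6 - 1*(-10))))) = 2*((-333 + 0)*(1/(18*(-6 + 10)))) = 2*(-37/(2*4)) = 2*(-333*1/72) = 2*(-37/8) = -37/4 ≈ -9.2500)
T - 781*340 = -37/4 - 781*340 = -37/4 - 1*265540 = -37/4 - 265540 = -1062197/4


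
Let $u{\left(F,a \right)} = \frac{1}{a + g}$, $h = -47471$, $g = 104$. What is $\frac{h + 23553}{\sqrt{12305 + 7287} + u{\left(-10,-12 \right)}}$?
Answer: $\frac{2200456}{165826687} - \frac{404883904 \sqrt{4898}}{165826687} \approx -170.86$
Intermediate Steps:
$u{\left(F,a \right)} = \frac{1}{104 + a}$ ($u{\left(F,a \right)} = \frac{1}{a + 104} = \frac{1}{104 + a}$)
$\frac{h + 23553}{\sqrt{12305 + 7287} + u{\left(-10,-12 \right)}} = \frac{-47471 + 23553}{\sqrt{12305 + 7287} + \frac{1}{104 - 12}} = - \frac{23918}{\sqrt{19592} + \frac{1}{92}} = - \frac{23918}{2 \sqrt{4898} + \frac{1}{92}} = - \frac{23918}{\frac{1}{92} + 2 \sqrt{4898}}$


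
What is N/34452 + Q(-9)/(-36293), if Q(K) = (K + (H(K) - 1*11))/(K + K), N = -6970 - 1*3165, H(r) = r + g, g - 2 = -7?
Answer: -367894631/1250366436 ≈ -0.29423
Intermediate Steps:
g = -5 (g = 2 - 7 = -5)
H(r) = -5 + r (H(r) = r - 5 = -5 + r)
N = -10135 (N = -6970 - 3165 = -10135)
Q(K) = (-16 + 2*K)/(2*K) (Q(K) = (K + ((-5 + K) - 1*11))/(K + K) = (K + ((-5 + K) - 11))/((2*K)) = (K + (-16 + K))*(1/(2*K)) = (-16 + 2*K)*(1/(2*K)) = (-16 + 2*K)/(2*K))
N/34452 + Q(-9)/(-36293) = -10135/34452 + ((-8 - 9)/(-9))/(-36293) = -10135*1/34452 - ⅑*(-17)*(-1/36293) = -10135/34452 + (17/9)*(-1/36293) = -10135/34452 - 17/326637 = -367894631/1250366436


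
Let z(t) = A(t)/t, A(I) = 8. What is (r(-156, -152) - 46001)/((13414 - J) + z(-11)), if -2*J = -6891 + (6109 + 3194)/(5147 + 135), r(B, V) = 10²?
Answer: -5333879804/1158397395 ≈ -4.6045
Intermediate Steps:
r(B, V) = 100
z(t) = 8/t
J = 36388959/10564 (J = -(-6891 + (6109 + 3194)/(5147 + 135))/2 = -(-6891 + 9303/5282)/2 = -½*(-36388959/5282) = 36388959/10564 ≈ 3444.6)
(r(-156, -152) - 46001)/((13414 - J) + z(-11)) = (100 - 46001)/((13414 - 1*36388959/10564) + 8/(-11)) = -45901/((13414 - 36388959/10564) + 8*(-1/11)) = -45901/(105316537/10564 - 8/11) = -45901/1158397395/116204 = -45901*116204/1158397395 = -5333879804/1158397395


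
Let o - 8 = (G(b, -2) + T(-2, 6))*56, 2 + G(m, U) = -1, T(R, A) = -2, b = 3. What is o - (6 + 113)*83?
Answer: -10149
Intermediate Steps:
G(m, U) = -3 (G(m, U) = -2 - 1 = -3)
o = -272 (o = 8 + (-3 - 2)*56 = 8 - 5*56 = 8 - 280 = -272)
o - (6 + 113)*83 = -272 - (6 + 113)*83 = -272 - 119*83 = -272 - 1*9877 = -272 - 9877 = -10149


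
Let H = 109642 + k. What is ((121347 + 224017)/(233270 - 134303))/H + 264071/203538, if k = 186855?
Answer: 860979576394929/663611192755918 ≈ 1.2974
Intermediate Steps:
H = 296497 (H = 109642 + 186855 = 296497)
((121347 + 224017)/(233270 - 134303))/H + 264071/203538 = ((121347 + 224017)/(233270 - 134303))/296497 + 264071/203538 = (345364/98967)*(1/296497) + 264071*(1/203538) = (345364*(1/98967))*(1/296497) + 264071/203538 = (345364/98967)*(1/296497) + 264071/203538 = 345364/29343418599 + 264071/203538 = 860979576394929/663611192755918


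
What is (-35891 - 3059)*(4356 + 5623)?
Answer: -388682050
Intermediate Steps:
(-35891 - 3059)*(4356 + 5623) = -38950*9979 = -388682050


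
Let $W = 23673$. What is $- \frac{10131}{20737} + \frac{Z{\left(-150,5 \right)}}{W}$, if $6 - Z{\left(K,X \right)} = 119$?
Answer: $- \frac{242174444}{490907001} \approx -0.49332$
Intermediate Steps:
$Z{\left(K,X \right)} = -113$ ($Z{\left(K,X \right)} = 6 - 119 = -113$)
$- \frac{10131}{20737} + \frac{Z{\left(-150,5 \right)}}{W} = - \frac{10131}{20737} - \frac{113}{23673} = - \frac{242174444}{490907001}$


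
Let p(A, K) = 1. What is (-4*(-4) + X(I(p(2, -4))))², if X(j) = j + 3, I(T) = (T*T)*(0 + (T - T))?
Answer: 361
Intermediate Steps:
I(T) = 0 (I(T) = T²*(0 + 0) = T²*0 = 0)
X(j) = 3 + j
(-4*(-4) + X(I(p(2, -4))))² = (-4*(-4) + (3 + 0))² = (16 + 3)² = 19² = 361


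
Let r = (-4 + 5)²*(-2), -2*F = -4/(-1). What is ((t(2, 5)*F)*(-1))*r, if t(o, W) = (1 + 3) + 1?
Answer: -20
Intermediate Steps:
t(o, W) = 5 (t(o, W) = 4 + 1 = 5)
F = -2 (F = -(-2)/(-1) = -(-2)*(-1) = -½*4 = -2)
r = -2 (r = 1²*(-2) = 1*(-2) = -2)
((t(2, 5)*F)*(-1))*r = ((5*(-2))*(-1))*(-2) = -10*(-1)*(-2) = 10*(-2) = -20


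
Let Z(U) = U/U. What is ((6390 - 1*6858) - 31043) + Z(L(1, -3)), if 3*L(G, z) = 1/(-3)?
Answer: -31510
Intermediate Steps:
L(G, z) = -⅑ (L(G, z) = (⅓)/(-3) = (⅓)*(-⅓) = -⅑)
Z(U) = 1
((6390 - 1*6858) - 31043) + Z(L(1, -3)) = ((6390 - 1*6858) - 31043) + 1 = ((6390 - 6858) - 31043) + 1 = (-468 - 31043) + 1 = -31511 + 1 = -31510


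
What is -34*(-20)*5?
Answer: 3400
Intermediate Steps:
-34*(-20)*5 = 680*5 = 3400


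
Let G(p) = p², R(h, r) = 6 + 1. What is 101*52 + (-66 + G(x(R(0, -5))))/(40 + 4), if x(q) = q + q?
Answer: 115609/22 ≈ 5255.0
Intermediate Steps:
R(h, r) = 7
x(q) = 2*q
101*52 + (-66 + G(x(R(0, -5))))/(40 + 4) = 101*52 + (-66 + (2*7)²)/(40 + 4) = 5252 + (-66 + 14²)/44 = 5252 + (-66 + 196)*(1/44) = 5252 + 130*(1/44) = 5252 + 65/22 = 115609/22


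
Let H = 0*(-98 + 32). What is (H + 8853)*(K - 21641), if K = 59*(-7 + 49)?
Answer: -169650039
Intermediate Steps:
K = 2478 (K = 59*42 = 2478)
H = 0 (H = 0*(-66) = 0)
(H + 8853)*(K - 21641) = (0 + 8853)*(2478 - 21641) = 8853*(-19163) = -169650039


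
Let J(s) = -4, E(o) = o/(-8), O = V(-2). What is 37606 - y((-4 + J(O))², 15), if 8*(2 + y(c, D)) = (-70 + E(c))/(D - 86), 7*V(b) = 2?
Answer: 10680633/284 ≈ 37608.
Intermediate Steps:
V(b) = 2/7 (V(b) = (⅐)*2 = 2/7)
O = 2/7 ≈ 0.28571
E(o) = -o/8 (E(o) = o*(-⅛) = -o/8)
y(c, D) = -2 + (-70 - c/8)/(8*(-86 + D)) (y(c, D) = -2 + ((-70 - c/8)/(D - 86))/8 = -2 + ((-70 - c/8)/(-86 + D))/8 = -2 + (-70 - c/8)/(8*(-86 + D)))
37606 - y((-4 + J(O))², 15) = 37606 - (10448 - (-4 - 4)² - 128*15)/(64*(-86 + 15)) = 37606 - (10448 - 1*(-8)² - 1920)/(64*(-71)) = 37606 - (-1)*(10448 - 1*64 - 1920)/(64*71) = 37606 - (-1)*(10448 - 64 - 1920)/(64*71) = 37606 - (-1)*8464/(64*71) = 37606 - 1*(-529/284) = 37606 + 529/284 = 10680633/284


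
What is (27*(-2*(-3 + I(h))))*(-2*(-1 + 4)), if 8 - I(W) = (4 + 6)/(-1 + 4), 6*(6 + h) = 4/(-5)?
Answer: 540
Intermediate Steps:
h = -92/15 (h = -6 + (4/(-5))/6 = -6 + (4*(-⅕))/6 = -6 + (⅙)*(-⅘) = -6 - 2/15 = -92/15 ≈ -6.1333)
I(W) = 14/3 (I(W) = 8 - (4 + 6)/(-1 + 4) = 8 - 10/3 = 14/3)
(27*(-2*(-3 + I(h))))*(-2*(-1 + 4)) = (27*(-2*(-3 + 14/3)))*(-2*(-1 + 4)) = (27*(-2*5/3))*(-2*3) = (27*(-10/3))*(-6) = -90*(-6) = 540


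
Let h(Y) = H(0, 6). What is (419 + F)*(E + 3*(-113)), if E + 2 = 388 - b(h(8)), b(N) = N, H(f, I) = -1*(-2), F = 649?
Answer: 48060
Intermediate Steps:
H(f, I) = 2
h(Y) = 2
E = 384 (E = -2 + (388 - 1*2) = -2 + (388 - 2) = -2 + 386 = 384)
(419 + F)*(E + 3*(-113)) = (419 + 649)*(384 + 3*(-113)) = 1068*(384 - 339) = 1068*45 = 48060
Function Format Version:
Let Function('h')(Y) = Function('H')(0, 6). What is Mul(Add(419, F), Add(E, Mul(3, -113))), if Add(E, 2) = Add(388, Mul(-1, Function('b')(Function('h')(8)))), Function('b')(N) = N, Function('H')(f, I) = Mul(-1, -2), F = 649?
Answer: 48060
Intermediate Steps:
Function('H')(f, I) = 2
Function('h')(Y) = 2
E = 384 (E = Add(-2, Add(388, Mul(-1, 2))) = Add(-2, Add(388, -2)) = Add(-2, 386) = 384)
Mul(Add(419, F), Add(E, Mul(3, -113))) = Mul(Add(419, 649), Add(384, Mul(3, -113))) = Mul(1068, Add(384, -339)) = Mul(1068, 45) = 48060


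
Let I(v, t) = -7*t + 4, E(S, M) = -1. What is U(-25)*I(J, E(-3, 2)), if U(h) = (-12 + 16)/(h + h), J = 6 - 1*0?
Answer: -22/25 ≈ -0.88000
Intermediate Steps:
J = 6 (J = 6 + 0 = 6)
I(v, t) = 4 - 7*t
U(h) = 2/h (U(h) = 4/((2*h)) = 4*(1/(2*h)) = 2/h)
U(-25)*I(J, E(-3, 2)) = (2/(-25))*(4 - 7*(-1)) = (2*(-1/25))*(4 + 7) = -2/25*11 = -22/25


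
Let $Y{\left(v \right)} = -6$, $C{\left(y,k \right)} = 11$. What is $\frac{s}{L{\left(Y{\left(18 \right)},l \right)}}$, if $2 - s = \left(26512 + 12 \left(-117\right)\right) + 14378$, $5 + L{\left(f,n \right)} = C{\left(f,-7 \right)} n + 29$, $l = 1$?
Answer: $- \frac{39484}{35} \approx -1128.1$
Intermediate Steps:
$L{\left(f,n \right)} = 24 + 11 n$ ($L{\left(f,n \right)} = -5 + \left(11 n + 29\right) = -5 + \left(29 + 11 n\right) = 24 + 11 n$)
$s = -39484$ ($s = 2 - \left(\left(26512 + 12 \left(-117\right)\right) + 14378\right) = 2 - \left(\left(26512 - 1404\right) + 14378\right) = 2 - \left(25108 + 14378\right) = 2 - 39486 = -39484$)
$\frac{s}{L{\left(Y{\left(18 \right)},l \right)}} = - \frac{39484}{24 + 11 \cdot 1} = - \frac{39484}{24 + 11} = - \frac{39484}{35}$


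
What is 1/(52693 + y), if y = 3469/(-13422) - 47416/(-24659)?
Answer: 330973098/17440516328395 ≈ 1.8977e-5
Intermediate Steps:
y = 550875481/330973098 (y = 3469*(-1/13422) - 47416*(-1/24659) = -3469/13422 + 47416/24659 = 550875481/330973098 ≈ 1.6644)
1/(52693 + y) = 1/(52693 + 550875481/330973098) = 1/(17440516328395/330973098) = 330973098/17440516328395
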